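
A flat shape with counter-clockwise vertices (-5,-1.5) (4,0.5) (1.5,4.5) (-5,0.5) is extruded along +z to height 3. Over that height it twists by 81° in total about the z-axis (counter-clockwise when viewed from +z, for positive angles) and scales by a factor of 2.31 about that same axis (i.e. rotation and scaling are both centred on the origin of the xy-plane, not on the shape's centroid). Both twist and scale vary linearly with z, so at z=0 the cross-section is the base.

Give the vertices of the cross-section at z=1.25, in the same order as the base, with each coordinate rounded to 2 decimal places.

Cross-section at z=1.25: (-5.14,-6.22) (4.71,4.08) (-1.94,7.07) (-6.86,-3.65)

t = z/height = 1.25/3 = 0.416667
s = 1 + (scale-1)·z/height = 1 + (2.31-1)·1.25/3 = 1.545833
θ = twist·z/height = 81°·1.25/3 = 33.7500° = 0.589049 rad
cos θ = 0.831470, sin θ = 0.555570 (intermediates below are computed at full precision and shown rounded to 5 d.p.)
v1: (-5,-1.5) → rotate → (-3.32399,-4.02506) → ×s → (-5.13834,-6.22207) → (-5.14,-6.22)
v2: (4,0.5) → rotate → (3.04809,2.63802) → ×s → (4.71184,4.07793) → (4.71,4.08)
v3: (1.5,4.5) → rotate → (-1.25286,4.57497) → ×s → (-1.93672,7.07214) → (-1.94,7.07)
v4: (-5,0.5) → rotate → (-4.43513,-2.36212) → ×s → (-6.85598,-3.65144) → (-6.86,-3.65)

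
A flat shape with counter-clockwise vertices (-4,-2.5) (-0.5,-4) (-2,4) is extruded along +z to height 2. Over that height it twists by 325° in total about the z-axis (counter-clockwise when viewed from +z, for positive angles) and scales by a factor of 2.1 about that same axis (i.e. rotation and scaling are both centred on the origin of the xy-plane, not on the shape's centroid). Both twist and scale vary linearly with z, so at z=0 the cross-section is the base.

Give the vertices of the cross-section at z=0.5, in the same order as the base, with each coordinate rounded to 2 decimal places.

Cross-section at z=0.5: (2.37,-5.53) (4.94,-1.41) (-5.43,-1.74)

t = z/height = 0.5/2 = 0.25
s = 1 + (scale-1)·z/height = 1 + (2.1-1)·0.5/2 = 1.275000
θ = twist·z/height = 325°·0.5/2 = 81.2500° = 1.418080 rad
cos θ = 0.152123, sin θ = 0.988362 (intermediates below are computed at full precision and shown rounded to 5 d.p.)
v1: (-4,-2.5) → rotate → (1.86241,-4.33375) → ×s → (2.37457,-5.52554) → (2.37,-5.53)
v2: (-0.5,-4) → rotate → (3.87738,-1.10267) → ×s → (4.94367,-1.40591) → (4.94,-1.41)
v3: (-2,4) → rotate → (-4.25769,-1.36823) → ×s → (-5.42856,-1.74449) → (-5.43,-1.74)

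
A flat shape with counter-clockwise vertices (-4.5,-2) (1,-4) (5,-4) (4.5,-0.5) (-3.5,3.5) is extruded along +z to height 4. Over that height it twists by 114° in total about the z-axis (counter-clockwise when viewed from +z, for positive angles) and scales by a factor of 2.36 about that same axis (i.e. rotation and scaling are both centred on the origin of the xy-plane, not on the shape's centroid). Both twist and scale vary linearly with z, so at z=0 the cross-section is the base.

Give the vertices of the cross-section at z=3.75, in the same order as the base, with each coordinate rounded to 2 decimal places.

t = z/height = 3.75/4 = 0.9375
s = 1 + (scale-1)·z/height = 1 + (2.36-1)·3.75/4 = 2.275000
θ = twist·z/height = 114°·3.75/4 = 106.8750° = 1.865321 rad
cos θ = -0.290285, sin θ = 0.956940 (intermediates below are computed at full precision and shown rounded to 5 d.p.)
v1: (-4.5,-2) → rotate → (3.22016,-3.72566) → ×s → (7.32587,-8.47588) → (7.33,-8.48)
v2: (1,-4) → rotate → (3.53748,2.11808) → ×s → (8.04776,4.81863) → (8.05,4.82)
v3: (5,-4) → rotate → (2.37634,5.94584) → ×s → (5.40617,13.52679) → (5.41,13.53)
v4: (4.5,-0.5) → rotate → (-0.82781,4.45137) → ×s → (-1.88327,10.12688) → (-1.88,10.13)
v5: (-3.5,3.5) → rotate → (-2.33329,-4.36529) → ×s → (-5.30825,-9.93103) → (-5.31,-9.93)

Cross-section at z=3.75: (7.33,-8.48) (8.05,4.82) (5.41,13.53) (-1.88,10.13) (-5.31,-9.93)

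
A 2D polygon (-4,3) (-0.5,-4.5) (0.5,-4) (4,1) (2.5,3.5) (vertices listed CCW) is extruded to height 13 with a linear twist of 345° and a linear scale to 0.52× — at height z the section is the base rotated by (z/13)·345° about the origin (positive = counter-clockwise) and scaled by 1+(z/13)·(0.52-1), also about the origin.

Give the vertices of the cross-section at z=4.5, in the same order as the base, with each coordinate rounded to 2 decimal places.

t = z/height = 4.5/13 = 0.346154
s = 1 + (scale-1)·z/height = 1 + (0.52-1)·4.5/13 = 0.833846
θ = twist·z/height = 345°·4.5/13 = 119.4231° = 2.084326 rad
cos θ = -0.491255, sin θ = 0.871016 (intermediates below are computed at full precision and shown rounded to 5 d.p.)
v1: (-4,3) → rotate → (-0.64803,-4.95783) → ×s → (-0.54036,-4.13407) → (-0.54,-4.13)
v2: (-0.5,-4.5) → rotate → (4.16520,1.77514) → ×s → (3.47314,1.48019) → (3.47,1.48)
v3: (0.5,-4) → rotate → (3.23844,2.40053) → ×s → (2.70036,2.00167) → (2.70,2.00)
v4: (4,1) → rotate → (-2.83603,2.99281) → ×s → (-2.36482,2.49554) → (-2.36,2.50)
v5: (2.5,3.5) → rotate → (-4.27669,0.45815) → ×s → (-3.56610,0.38203) → (-3.57,0.38)

Cross-section at z=4.5: (-0.54,-4.13) (3.47,1.48) (2.70,2.00) (-2.36,2.50) (-3.57,0.38)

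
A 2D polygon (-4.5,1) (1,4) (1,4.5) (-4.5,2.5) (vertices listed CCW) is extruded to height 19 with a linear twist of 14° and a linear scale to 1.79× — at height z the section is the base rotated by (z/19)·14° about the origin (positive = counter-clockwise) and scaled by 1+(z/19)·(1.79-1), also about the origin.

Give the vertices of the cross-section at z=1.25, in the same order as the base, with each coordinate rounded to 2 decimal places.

Cross-section at z=1.25: (-4.75,0.98) (0.98,4.22) (0.98,4.75) (-4.78,2.55)

t = z/height = 1.25/19 = 0.0657895
s = 1 + (scale-1)·z/height = 1 + (1.79-1)·1.25/19 = 1.051974
θ = twist·z/height = 14°·1.25/19 = 0.9211° = 0.016075 rad
cos θ = 0.999871, sin θ = 0.016075 (intermediates below are computed at full precision and shown rounded to 5 d.p.)
v1: (-4.5,1) → rotate → (-4.51549,0.92753) → ×s → (-4.75018,0.97574) → (-4.75,0.98)
v2: (1,4) → rotate → (0.93557,4.01556) → ×s → (0.98420,4.22426) → (0.98,4.22)
v3: (1,4.5) → rotate → (0.92753,4.51549) → ×s → (0.97574,4.75018) → (0.98,4.75)
v4: (-4.5,2.5) → rotate → (-4.53961,2.42734) → ×s → (-4.77555,2.55350) → (-4.78,2.55)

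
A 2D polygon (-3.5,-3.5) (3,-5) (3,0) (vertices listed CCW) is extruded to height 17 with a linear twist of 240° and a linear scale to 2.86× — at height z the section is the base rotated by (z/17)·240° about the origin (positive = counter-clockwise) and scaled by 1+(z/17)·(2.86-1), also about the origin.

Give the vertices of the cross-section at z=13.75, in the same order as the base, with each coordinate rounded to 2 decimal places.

Cross-section at z=13.75: (6.36,10.64) (-10.34,10.31) (-7.29,-1.83)

t = z/height = 13.75/17 = 0.808824
s = 1 + (scale-1)·z/height = 1 + (2.86-1)·13.75/17 = 2.504412
θ = twist·z/height = 240°·13.75/17 = 194.1176° = 3.387992 rad
cos θ = -0.969797, sin θ = -0.243914 (intermediates below are computed at full precision and shown rounded to 5 d.p.)
v1: (-3.5,-3.5) → rotate → (2.54059,4.24799) → ×s → (6.36269,10.63871) → (6.36,10.64)
v2: (3,-5) → rotate → (-4.12896,4.11724) → ×s → (-10.34061,10.31127) → (-10.34,10.31)
v3: (3,0) → rotate → (-2.90939,-0.73174) → ×s → (-7.28631,-1.83258) → (-7.29,-1.83)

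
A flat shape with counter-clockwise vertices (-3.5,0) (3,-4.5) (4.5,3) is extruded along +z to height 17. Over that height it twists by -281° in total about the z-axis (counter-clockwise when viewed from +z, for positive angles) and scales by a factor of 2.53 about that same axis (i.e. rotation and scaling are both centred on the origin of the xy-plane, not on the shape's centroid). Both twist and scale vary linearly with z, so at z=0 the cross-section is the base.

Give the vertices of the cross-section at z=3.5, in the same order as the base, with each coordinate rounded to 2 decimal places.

Cross-section at z=3.5: (-2.45,3.90) (-2.91,-6.49) (6.49,-2.91)

t = z/height = 3.5/17 = 0.205882
s = 1 + (scale-1)·z/height = 1 + (2.53-1)·3.5/17 = 1.315000
θ = twist·z/height = -281°·3.5/17 = -57.8529° = -1.009724 rad
cos θ = 0.532094, sin θ = -0.846685 (intermediates below are computed at full precision and shown rounded to 5 d.p.)
v1: (-3.5,0) → rotate → (-1.86233,2.96340) → ×s → (-2.44896,3.89687) → (-2.45,3.90)
v2: (3,-4.5) → rotate → (-2.21380,-4.93448) → ×s → (-2.91115,-6.48884) → (-2.91,-6.49)
v3: (4.5,3) → rotate → (4.93448,-2.21380) → ×s → (6.48884,-2.91115) → (6.49,-2.91)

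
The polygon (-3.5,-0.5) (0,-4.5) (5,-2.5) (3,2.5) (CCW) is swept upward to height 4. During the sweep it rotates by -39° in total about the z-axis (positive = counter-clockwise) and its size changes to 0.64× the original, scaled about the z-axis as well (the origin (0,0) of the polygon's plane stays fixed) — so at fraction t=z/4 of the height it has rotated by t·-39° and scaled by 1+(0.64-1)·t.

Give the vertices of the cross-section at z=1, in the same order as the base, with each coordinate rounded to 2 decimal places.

Cross-section at z=1: (-3.22,0.09) (-0.69,-4.04) (4.10,-3.01) (3.08,1.78)

t = z/height = 1/4 = 0.25
s = 1 + (scale-1)·z/height = 1 + (0.64-1)·1/4 = 0.910000
θ = twist·z/height = -39°·1/4 = -9.7500° = -0.170170 rad
cos θ = 0.985556, sin θ = -0.169350 (intermediates below are computed at full precision and shown rounded to 5 d.p.)
v1: (-3.5,-0.5) → rotate → (-3.53412,0.09995) → ×s → (-3.21605,0.09095) → (-3.22,0.09)
v2: (0,-4.5) → rotate → (-0.76207,-4.43500) → ×s → (-0.69349,-4.03585) → (-0.69,-4.04)
v3: (5,-2.5) → rotate → (4.50441,-3.31064) → ×s → (4.09901,-3.01268) → (4.10,-3.01)
v4: (3,2.5) → rotate → (3.38004,1.95584) → ×s → (3.07584,1.77982) → (3.08,1.78)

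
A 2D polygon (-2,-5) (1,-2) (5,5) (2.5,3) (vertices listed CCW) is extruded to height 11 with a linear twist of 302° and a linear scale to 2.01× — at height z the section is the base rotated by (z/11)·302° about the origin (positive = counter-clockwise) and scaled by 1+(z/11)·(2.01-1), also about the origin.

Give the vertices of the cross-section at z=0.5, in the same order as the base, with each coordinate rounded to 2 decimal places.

Cross-section at z=0.5: (-0.79,-5.58) (1.51,-1.78) (3.84,6.32) (1.80,3.67)

t = z/height = 0.5/11 = 0.0454545
s = 1 + (scale-1)·z/height = 1 + (2.01-1)·0.5/11 = 1.045909
θ = twist·z/height = 302°·0.5/11 = 13.7273° = 0.239586 rad
cos θ = 0.971436, sin θ = 0.237301 (intermediates below are computed at full precision and shown rounded to 5 d.p.)
v1: (-2,-5) → rotate → (-0.75637,-5.33178) → ×s → (-0.79109,-5.57656) → (-0.79,-5.58)
v2: (1,-2) → rotate → (1.44604,-1.70557) → ×s → (1.51242,-1.78387) → (1.51,-1.78)
v3: (5,5) → rotate → (3.67068,6.04368) → ×s → (3.83920,6.32114) → (3.84,6.32)
v4: (2.5,3) → rotate → (1.71669,3.50756) → ×s → (1.79550,3.66859) → (1.80,3.67)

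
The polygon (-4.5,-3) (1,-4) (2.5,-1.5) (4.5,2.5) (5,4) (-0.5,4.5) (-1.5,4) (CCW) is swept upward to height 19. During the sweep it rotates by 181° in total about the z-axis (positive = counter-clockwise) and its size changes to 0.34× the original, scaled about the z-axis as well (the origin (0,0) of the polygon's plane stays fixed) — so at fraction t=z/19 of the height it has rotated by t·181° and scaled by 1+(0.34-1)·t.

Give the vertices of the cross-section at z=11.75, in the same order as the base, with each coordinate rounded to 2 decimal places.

Cross-section at z=11.75: (2.64,-1.81) (1.97,1.43) (0.27,1.70) (-2.37,1.92) (-3.30,1.86) (-2.36,-1.27) (-1.86,-1.71)

t = z/height = 11.75/19 = 0.618421
s = 1 + (scale-1)·z/height = 1 + (0.34-1)·11.75/19 = 0.591842
θ = twist·z/height = 181°·11.75/19 = 111.9342° = 1.953621 rad
cos θ = -0.373542, sin θ = 0.927613 (intermediates below are computed at full precision and shown rounded to 5 d.p.)
v1: (-4.5,-3) → rotate → (4.46378,-3.05364) → ×s → (2.64185,-1.80727) → (2.64,-1.81)
v2: (1,-4) → rotate → (3.33691,2.42178) → ×s → (1.97492,1.43331) → (1.97,1.43)
v3: (2.5,-1.5) → rotate → (0.45757,2.87935) → ×s → (0.27081,1.70412) → (0.27,1.70)
v4: (4.5,2.5) → rotate → (-3.99997,3.24041) → ×s → (-2.36735,1.91781) → (-2.37,1.92)
v5: (5,4) → rotate → (-5.57816,3.14390) → ×s → (-3.30139,1.86069) → (-3.30,1.86)
v6: (-0.5,4.5) → rotate → (-3.98749,-2.14474) → ×s → (-2.35996,-1.26935) → (-2.36,-1.27)
v7: (-1.5,4) → rotate → (-3.15014,-2.88559) → ×s → (-1.86439,-1.70781) → (-1.86,-1.71)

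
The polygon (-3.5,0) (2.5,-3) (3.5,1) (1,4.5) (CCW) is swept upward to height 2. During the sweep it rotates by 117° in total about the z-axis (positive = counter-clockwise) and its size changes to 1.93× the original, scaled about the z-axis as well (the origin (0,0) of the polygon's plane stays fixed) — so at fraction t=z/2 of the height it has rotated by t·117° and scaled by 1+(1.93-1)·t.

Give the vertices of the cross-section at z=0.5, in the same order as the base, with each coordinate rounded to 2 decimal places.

t = z/height = 0.5/2 = 0.25
s = 1 + (scale-1)·z/height = 1 + (1.93-1)·0.5/2 = 1.232500
θ = twist·z/height = 117°·0.5/2 = 29.2500° = 0.510509 rad
cos θ = 0.872496, sin θ = 0.488621 (intermediates below are computed at full precision and shown rounded to 5 d.p.)
v1: (-3.5,0) → rotate → (-3.05374,-1.71017) → ×s → (-3.76373,-2.10779) → (-3.76,-2.11)
v2: (2.5,-3) → rotate → (3.64710,-1.39593) → ×s → (4.49506,-1.72049) → (4.50,-1.72)
v3: (3.5,1) → rotate → (2.56511,2.58267) → ×s → (3.16150,3.18314) → (3.16,3.18)
v4: (1,4.5) → rotate → (-1.32630,4.41485) → ×s → (-1.63466,5.44131) → (-1.63,5.44)

Cross-section at z=0.5: (-3.76,-2.11) (4.50,-1.72) (3.16,3.18) (-1.63,5.44)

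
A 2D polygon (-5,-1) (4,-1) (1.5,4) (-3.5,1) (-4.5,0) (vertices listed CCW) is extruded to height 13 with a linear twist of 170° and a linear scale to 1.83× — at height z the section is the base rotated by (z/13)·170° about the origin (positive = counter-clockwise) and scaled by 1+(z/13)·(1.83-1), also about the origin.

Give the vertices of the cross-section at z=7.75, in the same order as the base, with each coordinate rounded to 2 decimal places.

t = z/height = 7.75/13 = 0.596154
s = 1 + (scale-1)·z/height = 1 + (1.83-1)·7.75/13 = 1.494808
θ = twist·z/height = 170°·7.75/13 = 101.3462° = 1.768824 rad
cos θ = -0.196736, sin θ = 0.980456 (intermediates below are computed at full precision and shown rounded to 5 d.p.)
v1: (-5,-1) → rotate → (1.96414,-4.70555) → ×s → (2.93601,-7.03389) → (2.94,-7.03)
v2: (4,-1) → rotate → (0.19351,4.11856) → ×s → (0.28926,6.15646) → (0.29,6.16)
v3: (1.5,4) → rotate → (-4.21693,0.68374) → ×s → (-6.30350,1.02206) → (-6.30,1.02)
v4: (-3.5,1) → rotate → (-0.29188,-3.62833) → ×s → (-0.43631,-5.42366) → (-0.44,-5.42)
v5: (-4.5,0) → rotate → (0.88531,-4.41205) → ×s → (1.32337,-6.59517) → (1.32,-6.60)

Cross-section at z=7.75: (2.94,-7.03) (0.29,6.16) (-6.30,1.02) (-0.44,-5.42) (1.32,-6.60)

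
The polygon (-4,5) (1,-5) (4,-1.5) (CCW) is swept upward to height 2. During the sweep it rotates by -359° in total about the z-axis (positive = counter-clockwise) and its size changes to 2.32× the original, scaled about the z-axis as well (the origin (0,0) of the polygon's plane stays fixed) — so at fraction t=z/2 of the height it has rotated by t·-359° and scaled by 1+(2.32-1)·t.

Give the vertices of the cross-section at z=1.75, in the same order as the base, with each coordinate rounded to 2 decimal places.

t = z/height = 1.75/2 = 0.875
s = 1 + (scale-1)·z/height = 1 + (2.32-1)·1.75/2 = 2.155000
θ = twist·z/height = -359°·1.75/2 = -314.1250° = -5.482516 rad
cos θ = 0.696226, sin θ = 0.717823 (intermediates below are computed at full precision and shown rounded to 5 d.p.)
v1: (-4,5) → rotate → (-6.37402,0.60984) → ×s → (-13.73601,1.31421) → (-13.74,1.31)
v2: (1,-5) → rotate → (4.28534,-2.76331) → ×s → (9.23491,-5.95493) → (9.23,-5.95)
v3: (4,-1.5) → rotate → (3.86164,1.82695) → ×s → (8.32183,3.93708) → (8.32,3.94)

Cross-section at z=1.75: (-13.74,1.31) (9.23,-5.95) (8.32,3.94)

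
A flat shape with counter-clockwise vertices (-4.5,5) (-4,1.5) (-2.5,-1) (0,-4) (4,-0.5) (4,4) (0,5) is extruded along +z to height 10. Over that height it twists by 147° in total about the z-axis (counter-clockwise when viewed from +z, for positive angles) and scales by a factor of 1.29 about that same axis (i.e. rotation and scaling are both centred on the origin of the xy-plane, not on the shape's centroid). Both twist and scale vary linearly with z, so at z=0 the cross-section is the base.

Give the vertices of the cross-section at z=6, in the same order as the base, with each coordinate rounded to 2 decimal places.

t = z/height = 6/10 = 0.6
s = 1 + (scale-1)·z/height = 1 + (1.29-1)·6/10 = 1.174000
θ = twist·z/height = 147°·6/10 = 88.2000° = 1.539380 rad
cos θ = 0.031411, sin θ = 0.999507 (intermediates below are computed at full precision and shown rounded to 5 d.p.)
v1: (-4.5,5) → rotate → (-5.13888,-4.34073) → ×s → (-6.03305,-5.09601) → (-6.03,-5.10)
v2: (-4,1.5) → rotate → (-1.62490,-3.95091) → ×s → (-1.90764,-4.63837) → (-1.91,-4.64)
v3: (-2.5,-1) → rotate → (0.92098,-2.53018) → ×s → (1.08123,-2.97043) → (1.08,-2.97)
v4: (0,-4) → rotate → (3.99803,-0.12564) → ×s → (4.69368,-0.14750) → (4.69,-0.15)
v5: (4,-0.5) → rotate → (0.62540,3.98232) → ×s → (0.73422,4.67524) → (0.73,4.68)
v6: (4,4) → rotate → (-3.87238,4.12367) → ×s → (-4.54618,4.84119) → (-4.55,4.84)
v7: (0,5) → rotate → (-4.99753,0.15705) → ×s → (-5.86710,0.18438) → (-5.87,0.18)

Cross-section at z=6: (-6.03,-5.10) (-1.91,-4.64) (1.08,-2.97) (4.69,-0.15) (0.73,4.68) (-4.55,4.84) (-5.87,0.18)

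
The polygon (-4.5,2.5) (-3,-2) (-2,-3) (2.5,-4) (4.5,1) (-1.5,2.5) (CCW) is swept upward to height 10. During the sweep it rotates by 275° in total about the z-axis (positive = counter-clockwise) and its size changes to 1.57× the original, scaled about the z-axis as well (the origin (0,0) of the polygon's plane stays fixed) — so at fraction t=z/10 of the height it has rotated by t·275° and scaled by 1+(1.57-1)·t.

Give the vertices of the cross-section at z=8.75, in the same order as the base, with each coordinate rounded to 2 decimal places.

t = z/height = 8.75/10 = 0.875
s = 1 + (scale-1)·z/height = 1 + (1.57-1)·8.75/10 = 1.498750
θ = twist·z/height = 275°·8.75/10 = 240.6250° = 4.199699 rad
cos θ = -0.490524, sin θ = -0.871428 (intermediates below are computed at full precision and shown rounded to 5 d.p.)
v1: (-4.5,2.5) → rotate → (4.38593,2.69512) → ×s → (6.57341,4.03931) → (6.57,4.04)
v2: (-3,-2) → rotate → (-0.27129,3.59533) → ×s → (-0.40659,5.38850) → (-0.41,5.39)
v3: (-2,-3) → rotate → (-1.63324,3.21443) → ×s → (-2.44781,4.81762) → (-2.45,4.82)
v4: (2.5,-4) → rotate → (-4.71202,-0.21648) → ×s → (-7.06214,-0.32444) → (-7.06,-0.32)
v5: (4.5,1) → rotate → (-1.33593,-4.41195) → ×s → (-2.00222,-6.61241) → (-2.00,-6.61)
v6: (-1.5,2.5) → rotate → (2.91436,0.08083) → ×s → (4.36789,0.12115) → (4.37,0.12)

Cross-section at z=8.75: (6.57,4.04) (-0.41,5.39) (-2.45,4.82) (-7.06,-0.32) (-2.00,-6.61) (4.37,0.12)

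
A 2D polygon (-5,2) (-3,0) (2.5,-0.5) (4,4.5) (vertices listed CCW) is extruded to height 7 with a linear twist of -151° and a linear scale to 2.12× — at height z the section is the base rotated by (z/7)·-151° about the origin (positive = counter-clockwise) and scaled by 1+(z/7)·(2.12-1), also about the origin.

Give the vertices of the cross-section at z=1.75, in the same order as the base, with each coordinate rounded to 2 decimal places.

Cross-section at z=1.75: (-3.49,5.94) (-3.04,2.35) (2.14,-2.47) (7.57,1.42)

t = z/height = 1.75/7 = 0.25
s = 1 + (scale-1)·z/height = 1 + (2.12-1)·1.75/7 = 1.280000
θ = twist·z/height = -151°·1.75/7 = -37.7500° = -0.658862 rad
cos θ = 0.790690, sin θ = -0.612217 (intermediates below are computed at full precision and shown rounded to 5 d.p.)
v1: (-5,2) → rotate → (-2.72901,4.64247) → ×s → (-3.49314,5.94236) → (-3.49,5.94)
v2: (-3,0) → rotate → (-2.37207,1.83665) → ×s → (-3.03625,2.35091) → (-3.04,2.35)
v3: (2.5,-0.5) → rotate → (1.67062,-1.92589) → ×s → (2.13839,-2.46514) → (2.14,-2.47)
v4: (4,4.5) → rotate → (5.91774,1.10923) → ×s → (7.57470,1.41982) → (7.57,1.42)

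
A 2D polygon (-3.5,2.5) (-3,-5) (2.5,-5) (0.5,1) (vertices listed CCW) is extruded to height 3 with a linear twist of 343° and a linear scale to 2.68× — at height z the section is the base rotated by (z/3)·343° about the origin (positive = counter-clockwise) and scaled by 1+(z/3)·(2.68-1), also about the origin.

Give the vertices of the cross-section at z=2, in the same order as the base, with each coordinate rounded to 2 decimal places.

Cross-section at z=2: (8.88,2.07) (-3.76,11.78) (-11.46,3.02) (0.89,-2.20)

t = z/height = 2/3 = 0.666667
s = 1 + (scale-1)·z/height = 1 + (2.68-1)·2/3 = 2.120000
θ = twist·z/height = 343°·2/3 = 228.6667° = 3.990986 rad
cos θ = -0.660439, sin θ = -0.750880 (intermediates below are computed at full precision and shown rounded to 5 d.p.)
v1: (-3.5,2.5) → rotate → (4.18874,0.97698) → ×s → (8.88012,2.07121) → (8.88,2.07)
v2: (-3,-5) → rotate → (-1.77308,5.55483) → ×s → (-3.75894,11.77625) → (-3.76,11.78)
v3: (2.5,-5) → rotate → (-5.40550,1.42499) → ×s → (-11.45965,3.02099) → (-11.46,3.02)
v4: (0.5,1) → rotate → (0.42066,-1.03588) → ×s → (0.89180,-2.19606) → (0.89,-2.20)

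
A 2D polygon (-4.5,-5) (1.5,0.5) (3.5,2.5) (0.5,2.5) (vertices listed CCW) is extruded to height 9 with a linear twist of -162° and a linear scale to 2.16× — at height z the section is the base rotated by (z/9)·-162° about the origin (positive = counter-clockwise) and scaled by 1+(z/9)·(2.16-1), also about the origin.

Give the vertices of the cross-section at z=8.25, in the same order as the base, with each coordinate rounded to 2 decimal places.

Cross-section at z=8.25: (2.53,13.65) (-2.10,-2.50) (-3.46,-8.17) (1.82,-4.94)

t = z/height = 8.25/9 = 0.916667
s = 1 + (scale-1)·z/height = 1 + (2.16-1)·8.25/9 = 2.063333
θ = twist·z/height = -162°·8.25/9 = -148.5000° = -2.591814 rad
cos θ = -0.852640, sin θ = -0.522499 (intermediates below are computed at full precision and shown rounded to 5 d.p.)
v1: (-4.5,-5) → rotate → (1.22439,6.61444) → ×s → (2.52632,13.64780) → (2.53,13.65)
v2: (1.5,0.5) → rotate → (-1.01771,-1.21007) → ×s → (-2.09988,-2.49677) → (-2.10,-2.50)
v3: (3.5,2.5) → rotate → (-1.67799,-3.96035) → ×s → (-3.46226,-8.17151) → (-3.46,-8.17)
v4: (0.5,2.5) → rotate → (0.87993,-2.39285) → ×s → (1.81558,-4.93725) → (1.82,-4.94)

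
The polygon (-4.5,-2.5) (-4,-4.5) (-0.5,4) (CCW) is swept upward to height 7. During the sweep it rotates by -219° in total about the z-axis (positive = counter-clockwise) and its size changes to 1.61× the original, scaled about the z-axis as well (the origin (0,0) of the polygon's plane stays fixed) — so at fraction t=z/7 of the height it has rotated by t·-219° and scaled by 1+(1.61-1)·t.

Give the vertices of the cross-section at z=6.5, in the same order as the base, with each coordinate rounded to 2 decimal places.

t = z/height = 6.5/7 = 0.928571
s = 1 + (scale-1)·z/height = 1 + (1.61-1)·6.5/7 = 1.566429
θ = twist·z/height = -219°·6.5/7 = -203.3571° = -3.549252 rad
cos θ = -0.918051, sin θ = 0.396461 (intermediates below are computed at full precision and shown rounded to 5 d.p.)
v1: (-4.5,-2.5) → rotate → (5.12238,0.51105) → ×s → (8.02385,0.80053) → (8.02,0.80)
v2: (-4,-4.5) → rotate → (5.45628,2.54539) → ×s → (8.54688,3.98717) → (8.55,3.99)
v3: (-0.5,4) → rotate → (-1.12682,-3.87044) → ×s → (-1.76508,-6.06276) → (-1.77,-6.06)

Cross-section at z=6.5: (8.02,0.80) (8.55,3.99) (-1.77,-6.06)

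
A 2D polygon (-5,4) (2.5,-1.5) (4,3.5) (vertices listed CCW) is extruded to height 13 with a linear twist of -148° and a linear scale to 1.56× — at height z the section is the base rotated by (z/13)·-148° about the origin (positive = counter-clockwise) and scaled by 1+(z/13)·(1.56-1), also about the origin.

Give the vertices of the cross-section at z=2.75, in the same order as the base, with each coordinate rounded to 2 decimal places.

Cross-section at z=2.75: (-2.45,6.73) (1.52,-2.89) (5.86,1.02)

t = z/height = 2.75/13 = 0.211538
s = 1 + (scale-1)·z/height = 1 + (1.56-1)·2.75/13 = 1.118462
θ = twist·z/height = -148°·2.75/13 = -31.3077° = -0.546422 rad
cos θ = 0.854389, sin θ = -0.519634 (intermediates below are computed at full precision and shown rounded to 5 d.p.)
v1: (-5,4) → rotate → (-2.19341,6.01573) → ×s → (-2.45324,6.72836) → (-2.45,6.73)
v2: (2.5,-1.5) → rotate → (1.35652,-2.58067) → ×s → (1.51722,-2.88638) → (1.52,-2.89)
v3: (4,3.5) → rotate → (5.23627,0.91183) → ×s → (5.85657,1.01984) → (5.86,1.02)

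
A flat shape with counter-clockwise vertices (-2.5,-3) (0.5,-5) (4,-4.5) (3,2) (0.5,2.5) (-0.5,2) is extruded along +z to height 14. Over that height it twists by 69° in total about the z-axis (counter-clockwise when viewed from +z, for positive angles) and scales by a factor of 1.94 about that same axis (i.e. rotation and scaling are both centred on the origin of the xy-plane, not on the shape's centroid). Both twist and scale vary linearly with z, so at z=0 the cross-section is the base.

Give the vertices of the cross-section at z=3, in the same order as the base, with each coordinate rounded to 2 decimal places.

Cross-section at z=3: (-1.98,-4.25) (2.11,-5.65) (6.03,-4.00) (2.87,3.24) (-0.19,3.06) (-1.19,2.17)

t = z/height = 3/14 = 0.214286
s = 1 + (scale-1)·z/height = 1 + (1.94-1)·3/14 = 1.201429
θ = twist·z/height = 69°·3/14 = 14.7857° = 0.258059 rad
cos θ = 0.966887, sin θ = 0.255205 (intermediates below are computed at full precision and shown rounded to 5 d.p.)
v1: (-2.5,-3) → rotate → (-1.65160,-3.53867) → ×s → (-1.98428,-4.25146) → (-1.98,-4.25)
v2: (0.5,-5) → rotate → (1.75947,-4.70683) → ×s → (2.11387,-5.65492) → (2.11,-5.65)
v3: (4,-4.5) → rotate → (5.01597,-3.33017) → ×s → (6.02633,-4.00096) → (6.03,-4.00)
v4: (3,2) → rotate → (2.39025,2.69939) → ×s → (2.87172,3.24312) → (2.87,3.24)
v5: (0.5,2.5) → rotate → (-0.15457,2.54482) → ×s → (-0.18570,3.05742) → (-0.19,3.06)
v6: (-0.5,2) → rotate → (-0.99385,1.80617) → ×s → (-1.19404,2.16999) → (-1.19,2.17)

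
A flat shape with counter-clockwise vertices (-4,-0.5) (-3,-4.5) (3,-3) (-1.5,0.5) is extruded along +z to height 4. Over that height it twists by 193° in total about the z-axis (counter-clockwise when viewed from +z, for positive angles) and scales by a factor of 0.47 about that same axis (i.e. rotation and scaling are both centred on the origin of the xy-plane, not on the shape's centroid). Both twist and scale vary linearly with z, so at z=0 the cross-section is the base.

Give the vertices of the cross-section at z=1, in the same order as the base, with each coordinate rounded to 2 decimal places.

Cross-section at z=1: (-1.99,-2.88) (1.18,-4.54) (3.67,0.21) (-1.19,-0.68)

t = z/height = 1/4 = 0.25
s = 1 + (scale-1)·z/height = 1 + (0.47-1)·1/4 = 0.867500
θ = twist·z/height = 193°·1/4 = 48.2500° = 0.842121 rad
cos θ = 0.665882, sin θ = 0.746057 (intermediates below are computed at full precision and shown rounded to 5 d.p.)
v1: (-4,-0.5) → rotate → (-2.29050,-3.31717) → ×s → (-1.98701,-2.87765) → (-1.99,-2.88)
v2: (-3,-4.5) → rotate → (1.35961,-5.23464) → ×s → (1.17946,-4.54105) → (1.18,-4.54)
v3: (3,-3) → rotate → (4.23582,0.24053) → ×s → (3.67457,0.20866) → (3.67,0.21)
v4: (-1.5,0.5) → rotate → (-1.37185,-0.78615) → ×s → (-1.19008,-0.68198) → (-1.19,-0.68)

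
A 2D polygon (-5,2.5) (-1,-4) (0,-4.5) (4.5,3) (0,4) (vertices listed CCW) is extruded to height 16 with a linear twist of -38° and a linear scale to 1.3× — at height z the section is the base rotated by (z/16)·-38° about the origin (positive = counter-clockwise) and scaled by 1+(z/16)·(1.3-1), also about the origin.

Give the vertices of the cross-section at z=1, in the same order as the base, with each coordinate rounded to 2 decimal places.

Cross-section at z=1: (-4.98,2.76) (-1.19,-4.03) (-0.19,-4.58) (4.71,2.86) (0.17,4.07)

t = z/height = 1/16 = 0.0625
s = 1 + (scale-1)·z/height = 1 + (1.3-1)·1/16 = 1.018750
θ = twist·z/height = -38°·1/16 = -2.3750° = -0.041452 rad
cos θ = 0.999141, sin θ = -0.041440 (intermediates below are computed at full precision and shown rounded to 5 d.p.)
v1: (-5,2.5) → rotate → (-4.89211,2.70505) → ×s → (-4.98383,2.75577) → (-4.98,2.76)
v2: (-1,-4) → rotate → (-1.16490,-3.95512) → ×s → (-1.18674,-4.02928) → (-1.19,-4.03)
v3: (0,-4.5) → rotate → (-0.18648,-4.49613) → ×s → (-0.18998,-4.58044) → (-0.19,-4.58)
v4: (4.5,3) → rotate → (4.62045,2.81094) → ×s → (4.70709,2.86365) → (4.71,2.86)
v5: (0,4) → rotate → (0.16576,3.99656) → ×s → (0.16887,4.07150) → (0.17,4.07)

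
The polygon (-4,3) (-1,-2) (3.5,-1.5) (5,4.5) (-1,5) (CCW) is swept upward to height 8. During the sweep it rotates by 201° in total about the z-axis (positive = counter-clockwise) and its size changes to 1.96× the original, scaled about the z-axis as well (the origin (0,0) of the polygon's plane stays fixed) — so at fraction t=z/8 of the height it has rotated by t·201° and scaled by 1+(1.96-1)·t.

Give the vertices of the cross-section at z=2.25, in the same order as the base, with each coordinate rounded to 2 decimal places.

Cross-section at z=2.25: (-5.98,-2.14) (1.42,-2.46) (4.04,2.66) (-1.27,8.45) (-6.00,2.44)

t = z/height = 2.25/8 = 0.28125
s = 1 + (scale-1)·z/height = 1 + (1.96-1)·2.25/8 = 1.270000
θ = twist·z/height = 201°·2.25/8 = 56.5313° = 0.986656 rad
cos θ = 0.551482, sin θ = 0.834187 (intermediates below are computed at full precision and shown rounded to 5 d.p.)
v1: (-4,3) → rotate → (-4.70849,-1.68230) → ×s → (-5.97978,-2.13652) → (-5.98,-2.14)
v2: (-1,-2) → rotate → (1.11689,-1.93715) → ×s → (1.41845,-2.46018) → (1.42,-2.46)
v3: (3.5,-1.5) → rotate → (3.18147,2.09243) → ×s → (4.04046,2.65739) → (4.04,2.66)
v4: (5,4.5) → rotate → (-0.99643,6.65260) → ×s → (-1.26547,8.44881) → (-1.27,8.45)
v5: (-1,5) → rotate → (-4.72242,1.92322) → ×s → (-5.99747,2.44249) → (-6.00,2.44)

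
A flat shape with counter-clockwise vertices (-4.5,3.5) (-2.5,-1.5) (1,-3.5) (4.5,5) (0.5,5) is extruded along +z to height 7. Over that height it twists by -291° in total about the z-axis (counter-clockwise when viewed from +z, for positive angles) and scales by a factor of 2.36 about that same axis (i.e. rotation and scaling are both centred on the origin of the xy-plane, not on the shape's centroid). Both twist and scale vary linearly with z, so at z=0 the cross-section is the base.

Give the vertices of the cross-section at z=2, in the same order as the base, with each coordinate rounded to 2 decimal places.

Cross-section at z=2: (4.08,6.78) (-2.48,3.20) (-4.66,-1.96) (7.64,-5.37) (6.98,0.14)

t = z/height = 2/7 = 0.285714
s = 1 + (scale-1)·z/height = 1 + (2.36-1)·2/7 = 1.388571
θ = twist·z/height = -291°·2/7 = -83.1429° = -1.451117 rad
cos θ = 0.119394, sin θ = -0.992847 (intermediates below are computed at full precision and shown rounded to 5 d.p.)
v1: (-4.5,3.5) → rotate → (2.93769,4.88569) → ×s → (4.07919,6.78413) → (4.08,6.78)
v2: (-2.5,-1.5) → rotate → (-1.78776,2.30303) → ×s → (-2.48243,3.19792) → (-2.48,3.20)
v3: (1,-3.5) → rotate → (-3.35557,-1.41073) → ×s → (-4.65945,-1.95889) → (-4.66,-1.96)
v4: (4.5,5) → rotate → (5.50151,-3.87084) → ×s → (7.63924,-5.37494) → (7.64,-5.37)
v5: (0.5,5) → rotate → (5.02393,0.10055) → ×s → (6.97609,0.13962) → (6.98,0.14)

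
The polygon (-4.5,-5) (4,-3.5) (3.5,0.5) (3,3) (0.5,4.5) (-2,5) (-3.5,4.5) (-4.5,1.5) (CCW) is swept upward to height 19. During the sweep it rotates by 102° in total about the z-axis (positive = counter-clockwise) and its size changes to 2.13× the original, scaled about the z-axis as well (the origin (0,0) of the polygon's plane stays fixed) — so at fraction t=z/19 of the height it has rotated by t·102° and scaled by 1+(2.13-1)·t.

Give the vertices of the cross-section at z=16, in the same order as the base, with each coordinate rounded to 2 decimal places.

t = z/height = 16/19 = 0.842105
s = 1 + (scale-1)·z/height = 1 + (2.13-1)·16/19 = 1.951579
θ = twist·z/height = 102°·16/19 = 85.8947° = 1.499146 rad
cos θ = 0.071589, sin θ = 0.997434 (intermediates below are computed at full precision and shown rounded to 5 d.p.)
v1: (-4.5,-5) → rotate → (4.66502,-4.84640) → ×s → (9.10416,-9.45813) → (9.10,-9.46)
v2: (4,-3.5) → rotate → (3.77738,3.73918) → ×s → (7.37185,7.29730) → (7.37,7.30)
v3: (3.5,0.5) → rotate → (-0.24816,3.52681) → ×s → (-0.48429,6.88286) → (-0.48,6.88)
v4: (3,3) → rotate → (-2.77754,3.20707) → ×s → (-5.42058,6.25885) → (-5.42,6.26)
v5: (0.5,4.5) → rotate → (-4.45266,0.82087) → ×s → (-8.68972,1.60199) → (-8.69,1.60)
v6: (-2,5) → rotate → (-5.13035,-1.63692) → ×s → (-10.01228,-3.19458) → (-10.01,-3.19)
v7: (-3.5,4.5) → rotate → (-4.73902,-3.16887) → ×s → (-9.24856,-6.18430) → (-9.25,-6.18)
v8: (-4.5,1.5) → rotate → (-1.81830,-4.38107) → ×s → (-3.54856,-8.55000) → (-3.55,-8.55)

Cross-section at z=16: (9.10,-9.46) (7.37,7.30) (-0.48,6.88) (-5.42,6.26) (-8.69,1.60) (-10.01,-3.19) (-9.25,-6.18) (-3.55,-8.55)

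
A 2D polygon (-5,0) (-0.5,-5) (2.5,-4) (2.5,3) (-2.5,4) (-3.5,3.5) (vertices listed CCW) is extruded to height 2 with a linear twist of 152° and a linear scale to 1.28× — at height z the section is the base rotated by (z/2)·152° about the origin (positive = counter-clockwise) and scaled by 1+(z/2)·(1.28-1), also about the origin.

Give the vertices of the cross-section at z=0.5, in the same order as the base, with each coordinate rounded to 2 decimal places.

t = z/height = 0.5/2 = 0.25
s = 1 + (scale-1)·z/height = 1 + (1.28-1)·0.5/2 = 1.070000
θ = twist·z/height = 152°·0.5/2 = 38.0000° = 0.663225 rad
cos θ = 0.788011, sin θ = 0.615661 (intermediates below are computed at full precision and shown rounded to 5 d.p.)
v1: (-5,0) → rotate → (-3.94005,-3.07831) → ×s → (-4.21586,-3.29379) → (-4.22,-3.29)
v2: (-0.5,-5) → rotate → (2.68430,-4.24788) → ×s → (2.87220,-4.54524) → (2.87,-4.55)
v3: (2.5,-4) → rotate → (4.43267,-1.61289) → ×s → (4.74296,-1.72579) → (4.74,-1.73)
v4: (2.5,3) → rotate → (0.12304,3.90319) → ×s → (0.13166,4.17641) → (0.13,4.18)
v5: (-2.5,4) → rotate → (-4.43267,1.61289) → ×s → (-4.74296,1.72579) → (-4.74,1.73)
v6: (-3.5,3.5) → rotate → (-4.91285,0.60322) → ×s → (-5.25675,0.64545) → (-5.26,0.65)

Cross-section at z=0.5: (-4.22,-3.29) (2.87,-4.55) (4.74,-1.73) (0.13,4.18) (-4.74,1.73) (-5.26,0.65)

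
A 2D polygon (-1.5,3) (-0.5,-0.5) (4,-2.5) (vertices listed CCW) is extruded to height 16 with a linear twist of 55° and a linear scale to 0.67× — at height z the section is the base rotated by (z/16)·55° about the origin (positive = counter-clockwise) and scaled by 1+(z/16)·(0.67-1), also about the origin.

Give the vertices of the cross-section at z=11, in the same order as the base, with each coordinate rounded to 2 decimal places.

Cross-section at z=11: (-2.34,1.12) (-0.07,-0.54) (3.63,0.37)

t = z/height = 11/16 = 0.6875
s = 1 + (scale-1)·z/height = 1 + (0.67-1)·11/16 = 0.773125
θ = twist·z/height = 55°·11/16 = 37.8125° = 0.659953 rad
cos θ = 0.790021, sin θ = 0.613079 (intermediates below are computed at full precision and shown rounded to 5 d.p.)
v1: (-1.5,3) → rotate → (-3.02427,1.45044) → ×s → (-2.33814,1.12138) → (-2.34,1.12)
v2: (-0.5,-0.5) → rotate → (-0.08847,-0.70155) → ×s → (-0.06840,-0.54239) → (-0.07,-0.54)
v3: (4,-2.5) → rotate → (4.69278,0.47726) → ×s → (3.62811,0.36899) → (3.63,0.37)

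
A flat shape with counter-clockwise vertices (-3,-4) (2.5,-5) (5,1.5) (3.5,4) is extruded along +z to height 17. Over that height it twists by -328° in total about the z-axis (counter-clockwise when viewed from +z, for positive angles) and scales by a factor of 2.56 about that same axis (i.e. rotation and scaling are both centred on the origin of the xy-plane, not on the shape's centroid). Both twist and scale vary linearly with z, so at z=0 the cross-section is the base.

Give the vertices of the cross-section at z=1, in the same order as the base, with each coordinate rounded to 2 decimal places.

t = z/height = 1/17 = 0.0588235
s = 1 + (scale-1)·z/height = 1 + (2.56-1)·1/17 = 1.091765
θ = twist·z/height = -328°·1/17 = -19.2941° = -0.336746 rad
cos θ = 0.943835, sin θ = -0.330417 (intermediates below are computed at full precision and shown rounded to 5 d.p.)
v1: (-3,-4) → rotate → (-4.15317,-2.78409) → ×s → (-4.53429,-3.03957) → (-4.53,-3.04)
v2: (2.5,-5) → rotate → (0.70750,-5.54522) → ×s → (0.77242,-6.05407) → (0.77,-6.05)
v3: (5,1.5) → rotate → (5.21480,-0.23634) → ×s → (5.69334,-0.25802) → (5.69,-0.26)
v4: (3.5,4) → rotate → (4.62509,2.61888) → ×s → (5.04951,2.85920) → (5.05,2.86)

Cross-section at z=1: (-4.53,-3.04) (0.77,-6.05) (5.69,-0.26) (5.05,2.86)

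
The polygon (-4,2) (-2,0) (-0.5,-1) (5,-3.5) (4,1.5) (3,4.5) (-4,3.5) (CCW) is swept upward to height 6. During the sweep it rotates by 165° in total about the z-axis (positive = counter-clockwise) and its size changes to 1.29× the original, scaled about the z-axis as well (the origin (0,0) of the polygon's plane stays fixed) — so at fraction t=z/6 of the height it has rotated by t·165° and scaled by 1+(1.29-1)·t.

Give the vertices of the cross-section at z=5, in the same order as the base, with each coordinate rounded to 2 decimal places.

Cross-section at z=5: (1.98,-5.19) (1.83,-1.68) (1.30,0.50) (-1.64,7.40) (-4.92,1.98) (-6.52,-1.60) (0.73,-6.56)

t = z/height = 5/6 = 0.833333
s = 1 + (scale-1)·z/height = 1 + (1.29-1)·5/6 = 1.241667
θ = twist·z/height = 165°·5/6 = 137.5000° = 2.399828 rad
cos θ = -0.737277, sin θ = 0.675590 (intermediates below are computed at full precision and shown rounded to 5 d.p.)
v1: (-4,2) → rotate → (1.59793,-4.17692) → ×s → (1.98410,-5.18634) → (1.98,-5.19)
v2: (-2,0) → rotate → (1.47455,-1.35118) → ×s → (1.83091,-1.67772) → (1.83,-1.68)
v3: (-0.5,-1) → rotate → (1.04423,0.39948) → ×s → (1.29658,0.49602) → (1.30,0.50)
v4: (5,-3.5) → rotate → (-1.32182,5.95842) → ×s → (-1.64126,7.39837) → (-1.64,7.40)
v5: (4,1.5) → rotate → (-3.96249,1.59644) → ×s → (-4.92010,1.98225) → (-4.92,1.98)
v6: (3,4.5) → rotate → (-5.25199,-1.29098) → ×s → (-6.52122,-1.60296) → (-6.52,-1.60)
v7: (-4,3.5) → rotate → (0.58454,-5.28283) → ×s → (0.72581,-6.55952) → (0.73,-6.56)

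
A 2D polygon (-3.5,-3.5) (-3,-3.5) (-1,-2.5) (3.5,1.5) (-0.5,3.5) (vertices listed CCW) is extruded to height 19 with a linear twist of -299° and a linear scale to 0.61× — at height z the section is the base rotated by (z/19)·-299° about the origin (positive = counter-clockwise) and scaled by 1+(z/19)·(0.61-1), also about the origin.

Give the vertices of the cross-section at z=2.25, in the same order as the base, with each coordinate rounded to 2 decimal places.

t = z/height = 2.25/19 = 0.118421
s = 1 + (scale-1)·z/height = 1 + (0.61-1)·2.25/19 = 0.953816
θ = twist·z/height = -299°·2.25/19 = -35.4079° = -0.617984 rad
cos θ = 0.815048, sin θ = -0.579393 (intermediates below are computed at full precision and shown rounded to 5 d.p.)
v1: (-3.5,-3.5) → rotate → (-4.88055,-0.82479) → ×s → (-4.65514,-0.78670) → (-4.66,-0.79)
v2: (-3,-3.5) → rotate → (-4.47302,-1.11449) → ×s → (-4.26644,-1.06302) → (-4.27,-1.06)
v3: (-1,-2.5) → rotate → (-2.26353,-1.45823) → ×s → (-2.15899,-1.39088) → (-2.16,-1.39)
v4: (3.5,1.5) → rotate → (3.72176,-0.80531) → ×s → (3.54987,-0.76811) → (3.55,-0.77)
v5: (-0.5,3.5) → rotate → (1.62035,3.14236) → ×s → (1.54552,2.99724) → (1.55,3.00)

Cross-section at z=2.25: (-4.66,-0.79) (-4.27,-1.06) (-2.16,-1.39) (3.55,-0.77) (1.55,3.00)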